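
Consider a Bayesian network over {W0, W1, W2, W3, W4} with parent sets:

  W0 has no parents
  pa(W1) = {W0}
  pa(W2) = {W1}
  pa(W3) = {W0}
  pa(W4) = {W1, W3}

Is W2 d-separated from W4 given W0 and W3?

Enumerating the 2 paths from W2 to W4 and testing each for blocking by {W0, W3}:
  1. W2 ← W1 ← W0 → W3 → W4 — W1:chain[open]; W0:fork[blocks]; W3:chain[blocks] ⇒ blocked
  2. W2 ← W1 → W4 — W1:fork[open] ⇒ active
At least one path is unblocked, so d-separation fails.

No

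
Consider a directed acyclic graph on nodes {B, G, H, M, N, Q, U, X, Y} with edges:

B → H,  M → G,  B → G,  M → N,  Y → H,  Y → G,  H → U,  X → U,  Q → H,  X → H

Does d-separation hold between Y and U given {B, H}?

No — Y and U are not d-separated given {B, H}.

4 paths connect Y and U; each must be blocked for d-separation to hold:
  1. Y → G ← B → H ← X → U — G:collider[blocks]; B:fork[blocks]; H:collider[open]; X:fork[open] ⇒ blocked
  2. Y → G ← B → H → U — G:collider[blocks]; B:fork[blocks]; H:chain[blocks] ⇒ blocked
  3. Y → H ← X → U — H:collider[open]; X:fork[open] ⇒ active
  4. Y → H → U — H:chain[blocks] ⇒ blocked
Since the path Y → H ← X → U is active, Y and U are not d-separated given {B, H}.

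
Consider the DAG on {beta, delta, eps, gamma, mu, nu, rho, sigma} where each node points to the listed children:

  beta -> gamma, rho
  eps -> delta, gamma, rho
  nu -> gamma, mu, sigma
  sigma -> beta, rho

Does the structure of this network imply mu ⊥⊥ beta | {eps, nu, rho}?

There are 6 undirected paths between mu and beta; checking each against the conditioning set {eps, nu, rho}:
Path 1: mu ← nu → gamma ← beta
  nu is a fork here and nu is conditioned on, so the path is blocked at nu.
Path 2: mu ← nu → gamma ← eps → rho ← beta
  nu is a fork here and nu is conditioned on, so the path is blocked at nu.
Path 3: mu ← nu → gamma ← eps → rho ← sigma → beta
  nu is a fork here and nu is conditioned on, so the path is blocked at nu.
Path 4: mu ← nu → sigma → beta
  nu is a fork here and nu is conditioned on, so the path is blocked at nu.
Path 5: mu ← nu → sigma → rho ← beta
  nu is a fork here and nu is conditioned on, so the path is blocked at nu.
Path 6: mu ← nu → sigma → rho ← eps → gamma ← beta
  nu is a fork here and nu is conditioned on, so the path is blocked at nu.
Since every path is blocked, d-separation holds.

Yes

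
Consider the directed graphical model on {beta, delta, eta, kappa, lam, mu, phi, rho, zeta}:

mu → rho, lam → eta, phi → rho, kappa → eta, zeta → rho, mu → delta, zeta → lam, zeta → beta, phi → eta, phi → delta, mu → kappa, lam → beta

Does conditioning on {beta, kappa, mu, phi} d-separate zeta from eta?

We examine all 6 paths between zeta and eta:
  1. zeta → beta ← lam → eta — beta:collider[open]; lam:fork[open] ⇒ active
  2. zeta → lam → eta — lam:chain[open] ⇒ active
  3. zeta → rho ← mu → delta ← phi → eta — rho:collider[blocks]; mu:fork[blocks]; delta:collider[blocks]; phi:fork[blocks] ⇒ blocked
  4. zeta → rho ← mu → kappa → eta — rho:collider[blocks]; mu:fork[blocks]; kappa:chain[blocks] ⇒ blocked
  5. zeta → rho ← phi → eta — rho:collider[blocks]; phi:fork[blocks] ⇒ blocked
  6. zeta → rho ← phi → delta ← mu → kappa → eta — rho:collider[blocks]; phi:fork[blocks]; delta:collider[blocks]; mu:fork[blocks]; kappa:chain[blocks] ⇒ blocked
Since the path zeta → beta ← lam → eta is active, zeta and eta are not d-separated given {beta, kappa, mu, phi}.

No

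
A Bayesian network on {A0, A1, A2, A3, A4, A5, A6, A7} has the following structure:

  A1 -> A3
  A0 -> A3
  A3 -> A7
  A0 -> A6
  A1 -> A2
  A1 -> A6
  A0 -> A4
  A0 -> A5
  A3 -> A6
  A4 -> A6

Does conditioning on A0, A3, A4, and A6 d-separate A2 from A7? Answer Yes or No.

There are 4 undirected paths between A2 and A7; checking each against the conditioning set {A0, A3, A4, A6}:
Path 1: A2 ← A1 → A6 ← A0 → A3 → A7
  A0 is a fork here and A0 is conditioned on, so the path is blocked at A0.
Path 2: A2 ← A1 → A6 ← A4 ← A0 → A3 → A7
  A4 is a chain here and A4 is conditioned on, so the path is blocked at A4.
Path 3: A2 ← A1 → A6 ← A3 → A7
  A3 is a fork here and A3 is conditioned on, so the path is blocked at A3.
Path 4: A2 ← A1 → A3 → A7
  A3 is a chain here and A3 is conditioned on, so the path is blocked at A3.
All paths are blocked; A2 ⊥ A7 | {A0, A3, A4, A6} holds.

Yes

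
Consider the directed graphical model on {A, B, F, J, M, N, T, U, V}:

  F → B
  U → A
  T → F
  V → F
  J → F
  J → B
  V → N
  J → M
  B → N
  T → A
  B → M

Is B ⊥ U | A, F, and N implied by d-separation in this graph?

No

Enumerating the 4 paths from B to U and testing each for blocking by {A, F, N}:
Path 1: B ← F ← T → A ← U
  F is a chain here and F is conditioned on, so the path is blocked at F.
Path 2: B ← J → F ← T → A ← U
  J is a fork and J is not conditioned on; F is a collider and F is conditioned on, which opens it; T is a fork and T is not conditioned on; A is a collider and A is conditioned on, which opens it — no node blocks this path, so it is active.
Path 3: B → M ← J → F ← T → A ← U
  M is a collider here and neither M nor any of its descendants is conditioned on, so the collider stays closed — the path is blocked at M.
Path 4: B → N ← V → F ← T → A ← U
  N is a collider and N is conditioned on, which opens it; V is a fork and V is not conditioned on; F is a collider and F is conditioned on, which opens it; T is a fork and T is not conditioned on; A is a collider and A is conditioned on, which opens it — no node blocks this path, so it is active.
At least one path is unblocked, so d-separation fails.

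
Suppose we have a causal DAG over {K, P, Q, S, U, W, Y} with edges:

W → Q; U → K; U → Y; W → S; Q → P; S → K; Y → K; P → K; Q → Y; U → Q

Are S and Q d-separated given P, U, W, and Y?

Yes — S and Q are d-separated given {P, U, W, Y}.

Enumerating the 6 paths from S to Q and testing each for blocking by {P, U, W, Y}:
Path 1: S → K ← Y ← U → Q
  K is a collider here and neither K nor any of its descendants is conditioned on, so the collider stays closed — the path is blocked at K.
Path 2: S → K ← Y ← Q
  K is a collider here and neither K nor any of its descendants is conditioned on, so the collider stays closed — the path is blocked at K.
Path 3: S → K ← P ← Q
  K is a collider here and neither K nor any of its descendants is conditioned on, so the collider stays closed — the path is blocked at K.
Path 4: S → K ← U → Y ← Q
  K is a collider here and neither K nor any of its descendants is conditioned on, so the collider stays closed — the path is blocked at K.
Path 5: S → K ← U → Q
  K is a collider here and neither K nor any of its descendants is conditioned on, so the collider stays closed — the path is blocked at K.
Path 6: S ← W → Q
  W is a fork here and W is conditioned on, so the path is blocked at W.
All paths are blocked; S ⊥ Q | {P, U, W, Y} holds.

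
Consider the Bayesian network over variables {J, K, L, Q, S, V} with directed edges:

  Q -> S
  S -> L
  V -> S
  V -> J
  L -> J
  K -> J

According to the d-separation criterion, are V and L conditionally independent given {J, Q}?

No — V and L are not d-separated given {J, Q}.

Enumerating the 2 paths from V to L and testing each for blocking by {J, Q}:
  1. V → J ← L — J:collider[open] ⇒ active
  2. V → S → L — S:chain[open] ⇒ active
Because an active path exists, V and L are not d-separated.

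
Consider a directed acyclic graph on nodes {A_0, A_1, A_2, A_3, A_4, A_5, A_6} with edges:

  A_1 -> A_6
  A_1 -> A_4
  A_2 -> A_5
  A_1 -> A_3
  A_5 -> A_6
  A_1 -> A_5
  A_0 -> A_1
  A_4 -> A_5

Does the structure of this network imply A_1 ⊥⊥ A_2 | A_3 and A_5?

No

Enumerating the 3 paths from A_1 to A_2 and testing each for blocking by {A_3, A_5}:
  1. A_1 → A_4 → A_5 ← A_2 — A_4:chain[open]; A_5:collider[open] ⇒ active
  2. A_1 → A_5 ← A_2 — A_5:collider[open] ⇒ active
  3. A_1 → A_6 ← A_5 ← A_2 — A_6:collider[blocks]; A_5:chain[blocks] ⇒ blocked
At least one path is unblocked, so d-separation fails.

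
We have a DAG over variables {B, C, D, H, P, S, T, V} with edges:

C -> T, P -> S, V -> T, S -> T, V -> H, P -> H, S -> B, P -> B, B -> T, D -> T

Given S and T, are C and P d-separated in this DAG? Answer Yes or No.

No — C and P are not d-separated given {S, T}.

Enumerating the 5 paths from C to P and testing each for blocking by {S, T}:
Path 1: C → T ← B ← S ← P
  S is a chain here and S is conditioned on, so the path is blocked at S.
Path 2: C → T ← B ← P
  T is a collider and T is conditioned on, which opens it; B is a chain and B is not conditioned on — no node blocks this path, so it is active.
Path 3: C → T ← V → H ← P
  H is a collider here and neither H nor any of its descendants is conditioned on, so the collider stays closed — the path is blocked at H.
Path 4: C → T ← S → B ← P
  S is a fork here and S is conditioned on, so the path is blocked at S.
Path 5: C → T ← S ← P
  S is a chain here and S is conditioned on, so the path is blocked at S.
At least one path is unblocked, so d-separation fails.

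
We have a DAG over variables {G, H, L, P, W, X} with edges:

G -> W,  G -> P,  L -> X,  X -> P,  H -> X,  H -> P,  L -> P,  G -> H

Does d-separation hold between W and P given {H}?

No

4 paths connect W and P; each must be blocked for d-separation to hold:
  1. W ← G → H → X ← L → P — G:fork[open]; H:chain[blocks]; X:collider[blocks]; L:fork[open] ⇒ blocked
  2. W ← G → H → X → P — G:fork[open]; H:chain[blocks]; X:chain[open] ⇒ blocked
  3. W ← G → H → P — G:fork[open]; H:chain[blocks] ⇒ blocked
  4. W ← G → P — G:fork[open] ⇒ active
Because an active path exists, W and P are not d-separated.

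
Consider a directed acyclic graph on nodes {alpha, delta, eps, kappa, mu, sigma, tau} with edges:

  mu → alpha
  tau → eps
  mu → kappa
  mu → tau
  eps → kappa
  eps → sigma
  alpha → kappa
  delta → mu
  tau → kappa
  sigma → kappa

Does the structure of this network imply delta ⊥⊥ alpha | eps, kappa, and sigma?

We examine all 5 paths between delta and alpha:
Path 1: delta → mu → kappa ← alpha
  mu is a chain and mu is not conditioned on; kappa is a collider and kappa is conditioned on, which opens it — no node blocks this path, so it is active.
Path 2: delta → mu → alpha
  mu is a chain and mu is not conditioned on — no node blocks this path, so it is active.
Path 3: delta → mu → tau → kappa ← alpha
  mu is a chain and mu is not conditioned on; tau is a chain and tau is not conditioned on; kappa is a collider and kappa is conditioned on, which opens it — no node blocks this path, so it is active.
Path 4: delta → mu → tau → eps → kappa ← alpha
  eps is a chain here and eps is conditioned on, so the path is blocked at eps.
Path 5: delta → mu → tau → eps → sigma → kappa ← alpha
  eps is a chain here and eps is conditioned on, so the path is blocked at eps.
Since the path delta → mu → kappa ← alpha is active, delta and alpha are not d-separated given {eps, kappa, sigma}.

No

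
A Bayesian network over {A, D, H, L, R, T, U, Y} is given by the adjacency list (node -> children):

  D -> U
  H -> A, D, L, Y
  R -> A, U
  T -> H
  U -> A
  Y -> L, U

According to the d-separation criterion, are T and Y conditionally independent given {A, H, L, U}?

Yes

There are 5 undirected paths between T and Y; checking each against the conditioning set {A, H, L, U}:
Path 1: T → H → L ← Y
  H is a chain here and H is conditioned on, so the path is blocked at H.
Path 2: T → H → A ← R → U ← Y
  H is a chain here and H is conditioned on, so the path is blocked at H.
Path 3: T → H → A ← U ← Y
  H is a chain here and H is conditioned on, so the path is blocked at H.
Path 4: T → H → D → U ← Y
  H is a chain here and H is conditioned on, so the path is blocked at H.
Path 5: T → H → Y
  H is a chain here and H is conditioned on, so the path is blocked at H.
All paths are blocked; T ⊥ Y | {A, H, L, U} holds.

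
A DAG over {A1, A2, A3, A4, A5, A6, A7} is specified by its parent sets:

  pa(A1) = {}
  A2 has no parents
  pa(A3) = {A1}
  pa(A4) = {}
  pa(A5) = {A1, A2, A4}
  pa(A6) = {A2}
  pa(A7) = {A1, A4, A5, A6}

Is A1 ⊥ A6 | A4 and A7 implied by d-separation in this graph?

No

We examine all 6 paths between A1 and A6:
Path 1: A1 → A7 ← A4 → A5 ← A2 → A6
  A4 is a fork here and A4 is conditioned on, so the path is blocked at A4.
Path 2: A1 → A7 ← A5 ← A2 → A6
  A7 is a collider and A7 is conditioned on, which opens it; A5 is a chain and A5 is not conditioned on; A2 is a fork and A2 is not conditioned on — no node blocks this path, so it is active.
Path 3: A1 → A7 ← A6
  A7 is a collider and A7 is conditioned on, which opens it — no node blocks this path, so it is active.
Path 4: A1 → A5 → A7 ← A6
  A5 is a chain and A5 is not conditioned on; A7 is a collider and A7 is conditioned on, which opens it — no node blocks this path, so it is active.
Path 5: A1 → A5 ← A2 → A6
  A5 is a collider and its descendant A7 is conditioned on, which opens it; A2 is a fork and A2 is not conditioned on — no node blocks this path, so it is active.
Path 6: A1 → A5 ← A4 → A7 ← A6
  A4 is a fork here and A4 is conditioned on, so the path is blocked at A4.
Because an active path exists, A1 and A6 are not d-separated.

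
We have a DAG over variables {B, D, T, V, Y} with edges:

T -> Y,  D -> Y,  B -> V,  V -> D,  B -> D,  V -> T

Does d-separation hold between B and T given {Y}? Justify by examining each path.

No

We examine all 4 paths between B and T:
  1. B → D → Y ← T — D:chain[open]; Y:collider[open] ⇒ active
  2. B → D ← V → T — D:collider[open]; V:fork[open] ⇒ active
  3. B → V → D → Y ← T — V:chain[open]; D:chain[open]; Y:collider[open] ⇒ active
  4. B → V → T — V:chain[open] ⇒ active
At least one path is unblocked, so d-separation fails.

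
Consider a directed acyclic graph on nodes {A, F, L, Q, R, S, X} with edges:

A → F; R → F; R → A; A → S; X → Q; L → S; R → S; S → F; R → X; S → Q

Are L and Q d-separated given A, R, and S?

There are 6 undirected paths between L and Q; checking each against the conditioning set {A, R, S}:
Path 1: L → S ← A → F ← R → X → Q
  A is a fork here and A is conditioned on, so the path is blocked at A.
Path 2: L → S ← A ← R → X → Q
  A is a chain here and A is conditioned on, so the path is blocked at A.
Path 3: L → S → Q
  S is a chain here and S is conditioned on, so the path is blocked at S.
Path 4: L → S → F ← A ← R → X → Q
  S is a chain here and S is conditioned on, so the path is blocked at S.
Path 5: L → S → F ← R → X → Q
  S is a chain here and S is conditioned on, so the path is blocked at S.
Path 6: L → S ← R → X → Q
  R is a fork here and R is conditioned on, so the path is blocked at R.
All paths are blocked; L ⊥ Q | {A, R, S} holds.

Yes — L and Q are d-separated given {A, R, S}.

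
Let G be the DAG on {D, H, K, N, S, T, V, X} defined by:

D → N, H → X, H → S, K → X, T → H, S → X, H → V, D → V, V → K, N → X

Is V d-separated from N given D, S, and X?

4 paths connect V and N; each must be blocked for d-separation to hold:
Path 1: V ← H → X ← N
  H is a fork and H is not conditioned on; X is a collider and X is conditioned on, which opens it — no node blocks this path, so it is active.
Path 2: V ← H → S → X ← N
  S is a chain here and S is conditioned on, so the path is blocked at S.
Path 3: V ← D → N
  D is a fork here and D is conditioned on, so the path is blocked at D.
Path 4: V → K → X ← N
  K is a chain and K is not conditioned on; X is a collider and X is conditioned on, which opens it — no node blocks this path, so it is active.
Because an active path exists, V and N are not d-separated.

No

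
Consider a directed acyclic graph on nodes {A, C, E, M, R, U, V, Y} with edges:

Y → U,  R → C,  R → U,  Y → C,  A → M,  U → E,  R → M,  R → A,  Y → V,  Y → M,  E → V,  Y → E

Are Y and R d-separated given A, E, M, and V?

Enumerating the 6 paths from Y to R and testing each for blocking by {A, E, M, V}:
  1. Y → V ← E ← U ← R — V:collider[open]; E:chain[blocks]; U:chain[open] ⇒ blocked
  2. Y → C ← R — C:collider[blocks] ⇒ blocked
  3. Y → M ← A ← R — M:collider[open]; A:chain[blocks] ⇒ blocked
  4. Y → M ← R — M:collider[open] ⇒ active
  5. Y → E ← U ← R — E:collider[open]; U:chain[open] ⇒ active
  6. Y → U ← R — U:collider[open] ⇒ active
At least one path is unblocked, so d-separation fails.

No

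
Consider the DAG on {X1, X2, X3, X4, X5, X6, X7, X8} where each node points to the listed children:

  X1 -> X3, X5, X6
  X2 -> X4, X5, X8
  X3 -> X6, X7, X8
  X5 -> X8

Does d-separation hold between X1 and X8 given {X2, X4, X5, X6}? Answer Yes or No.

4 paths connect X1 and X8; each must be blocked for d-separation to hold:
Path 1: X1 → X5 → X8
  X5 is a chain here and X5 is conditioned on, so the path is blocked at X5.
Path 2: X1 → X5 ← X2 → X8
  X2 is a fork here and X2 is conditioned on, so the path is blocked at X2.
Path 3: X1 → X3 → X8
  X3 is a chain and X3 is not conditioned on — no node blocks this path, so it is active.
Path 4: X1 → X6 ← X3 → X8
  X6 is a collider and X6 is conditioned on, which opens it; X3 is a fork and X3 is not conditioned on — no node blocks this path, so it is active.
Because an active path exists, X1 and X8 are not d-separated.

No — X1 and X8 are not d-separated given {X2, X4, X5, X6}.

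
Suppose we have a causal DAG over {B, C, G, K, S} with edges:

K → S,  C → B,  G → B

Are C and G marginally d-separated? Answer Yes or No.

Yes

The only undirected path from C to G is:
  1. C → B ← G — B:collider[blocks] ⇒ blocked
Since every path is blocked, d-separation holds.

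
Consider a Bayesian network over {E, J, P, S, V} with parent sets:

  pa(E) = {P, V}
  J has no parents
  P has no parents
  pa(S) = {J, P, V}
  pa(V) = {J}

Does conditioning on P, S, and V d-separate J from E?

Yes

There are 4 undirected paths between J and E; checking each against the conditioning set {P, S, V}:
Path 1: J → S ← V → E
  V is a fork here and V is conditioned on, so the path is blocked at V.
Path 2: J → S ← P → E
  P is a fork here and P is conditioned on, so the path is blocked at P.
Path 3: J → V → S ← P → E
  V is a chain here and V is conditioned on, so the path is blocked at V.
Path 4: J → V → E
  V is a chain here and V is conditioned on, so the path is blocked at V.
Since every path is blocked, d-separation holds.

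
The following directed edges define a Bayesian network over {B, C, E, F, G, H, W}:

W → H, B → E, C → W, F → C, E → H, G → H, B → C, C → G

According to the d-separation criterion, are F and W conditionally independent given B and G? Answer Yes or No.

We examine all 3 paths between F and W:
Path 1: F → C → W
  C is a chain and C is not conditioned on — no node blocks this path, so it is active.
Path 2: F → C ← B → E → H ← W
  B is a fork here and B is conditioned on, so the path is blocked at B.
Path 3: F → C → G → H ← W
  G is a chain here and G is conditioned on, so the path is blocked at G.
Since the path F → C → W is active, F and W are not d-separated given {B, G}.

No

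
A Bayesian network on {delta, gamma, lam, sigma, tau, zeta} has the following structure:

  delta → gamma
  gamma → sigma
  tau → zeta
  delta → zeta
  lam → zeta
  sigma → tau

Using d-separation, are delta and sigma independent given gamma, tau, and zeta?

Yes — delta and sigma are d-separated given {gamma, tau, zeta}.

2 paths connect delta and sigma; each must be blocked for d-separation to hold:
  1. delta → gamma → sigma — gamma:chain[blocks] ⇒ blocked
  2. delta → zeta ← tau ← sigma — zeta:collider[open]; tau:chain[blocks] ⇒ blocked
All paths are blocked; delta ⊥ sigma | {gamma, tau, zeta} holds.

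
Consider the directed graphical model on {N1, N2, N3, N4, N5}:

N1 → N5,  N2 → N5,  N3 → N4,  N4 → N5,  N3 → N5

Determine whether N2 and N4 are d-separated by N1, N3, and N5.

No — N2 and N4 are not d-separated given {N1, N3, N5}.

Enumerating the 2 paths from N2 to N4 and testing each for blocking by {N1, N3, N5}:
Path 1: N2 → N5 ← N3 → N4
  N3 is a fork here and N3 is conditioned on, so the path is blocked at N3.
Path 2: N2 → N5 ← N4
  N5 is a collider and N5 is conditioned on, which opens it — no node blocks this path, so it is active.
At least one path is unblocked, so d-separation fails.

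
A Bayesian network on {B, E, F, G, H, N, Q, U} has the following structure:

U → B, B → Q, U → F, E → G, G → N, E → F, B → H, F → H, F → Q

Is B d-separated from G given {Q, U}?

3 paths connect B and G; each must be blocked for d-separation to hold:
Path 1: B → Q ← F ← E → G
  Q is a collider and Q is conditioned on, which opens it; F is a chain and F is not conditioned on; E is a fork and E is not conditioned on — no node blocks this path, so it is active.
Path 2: B ← U → F ← E → G
  U is a fork here and U is conditioned on, so the path is blocked at U.
Path 3: B → H ← F ← E → G
  H is a collider here and neither H nor any of its descendants is conditioned on, so the collider stays closed — the path is blocked at H.
Since the path B → Q ← F ← E → G is active, B and G are not d-separated given {Q, U}.

No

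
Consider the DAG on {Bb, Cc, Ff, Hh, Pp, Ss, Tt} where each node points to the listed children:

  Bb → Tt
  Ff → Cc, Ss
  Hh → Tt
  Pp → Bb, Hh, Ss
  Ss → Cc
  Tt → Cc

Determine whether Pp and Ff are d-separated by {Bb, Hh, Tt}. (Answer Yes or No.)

There are 6 undirected paths between Pp and Ff; checking each against the conditioning set {Bb, Hh, Tt}:
Path 1: Pp → Hh → Tt → Cc ← Ss ← Ff
  Hh is a chain here and Hh is conditioned on, so the path is blocked at Hh.
Path 2: Pp → Hh → Tt → Cc ← Ff
  Hh is a chain here and Hh is conditioned on, so the path is blocked at Hh.
Path 3: Pp → Ss → Cc ← Ff
  Cc is a collider here and neither Cc nor any of its descendants is conditioned on, so the collider stays closed — the path is blocked at Cc.
Path 4: Pp → Ss ← Ff
  Ss is a collider here and neither Ss nor any of its descendants is conditioned on, so the collider stays closed — the path is blocked at Ss.
Path 5: Pp → Bb → Tt → Cc ← Ss ← Ff
  Bb is a chain here and Bb is conditioned on, so the path is blocked at Bb.
Path 6: Pp → Bb → Tt → Cc ← Ff
  Bb is a chain here and Bb is conditioned on, so the path is blocked at Bb.
All paths are blocked; Pp ⊥ Ff | {Bb, Hh, Tt} holds.

Yes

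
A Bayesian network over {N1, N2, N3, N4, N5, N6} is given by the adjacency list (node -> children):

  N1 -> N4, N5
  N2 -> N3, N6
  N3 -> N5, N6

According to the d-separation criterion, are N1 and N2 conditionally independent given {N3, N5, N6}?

Yes — N1 and N2 are d-separated given {N3, N5, N6}.

We examine all 2 paths between N1 and N2:
Path 1: N1 → N5 ← N3 ← N2
  N3 is a chain here and N3 is conditioned on, so the path is blocked at N3.
Path 2: N1 → N5 ← N3 → N6 ← N2
  N3 is a fork here and N3 is conditioned on, so the path is blocked at N3.
Every path is blocked, so N1 and N2 are d-separated given {N3, N5, N6}.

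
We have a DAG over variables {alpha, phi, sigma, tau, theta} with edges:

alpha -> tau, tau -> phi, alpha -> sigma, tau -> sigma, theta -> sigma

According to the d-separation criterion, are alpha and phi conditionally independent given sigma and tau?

Yes

2 paths connect alpha and phi; each must be blocked for d-separation to hold:
Path 1: alpha → sigma ← tau → phi
  tau is a fork here and tau is conditioned on, so the path is blocked at tau.
Path 2: alpha → tau → phi
  tau is a chain here and tau is conditioned on, so the path is blocked at tau.
All paths are blocked; alpha ⊥ phi | {sigma, tau} holds.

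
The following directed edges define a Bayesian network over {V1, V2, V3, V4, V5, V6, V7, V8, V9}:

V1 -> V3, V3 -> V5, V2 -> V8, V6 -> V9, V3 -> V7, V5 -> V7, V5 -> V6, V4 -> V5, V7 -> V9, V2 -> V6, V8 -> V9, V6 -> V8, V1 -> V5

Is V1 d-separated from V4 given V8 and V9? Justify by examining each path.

6 paths connect V1 and V4; each must be blocked for d-separation to hold:
Path 1: V1 → V5 ← V4
  V5 is a collider and its descendant V9 is conditioned on, which opens it — no node blocks this path, so it is active.
Path 2: V1 → V3 → V5 ← V4
  V3 is a chain and V3 is not conditioned on; V5 is a collider and its descendant V9 is conditioned on, which opens it — no node blocks this path, so it is active.
Path 3: V1 → V3 → V7 ← V5 ← V4
  V3 is a chain and V3 is not conditioned on; V7 is a collider and its descendant V9 is conditioned on, which opens it; V5 is a chain and V5 is not conditioned on — no node blocks this path, so it is active.
Path 4: V1 → V3 → V7 → V9 ← V6 ← V5 ← V4
  V3 is a chain and V3 is not conditioned on; V7 is a chain and V7 is not conditioned on; V9 is a collider and V9 is conditioned on, which opens it; V6 is a chain and V6 is not conditioned on; V5 is a chain and V5 is not conditioned on — no node blocks this path, so it is active.
Path 5: V1 → V3 → V7 → V9 ← V8 ← V2 → V6 ← V5 ← V4
  V8 is a chain here and V8 is conditioned on, so the path is blocked at V8.
Path 6: V1 → V3 → V7 → V9 ← V8 ← V6 ← V5 ← V4
  V8 is a chain here and V8 is conditioned on, so the path is blocked at V8.
Since the path V1 → V5 ← V4 is active, V1 and V4 are not d-separated given {V8, V9}.

No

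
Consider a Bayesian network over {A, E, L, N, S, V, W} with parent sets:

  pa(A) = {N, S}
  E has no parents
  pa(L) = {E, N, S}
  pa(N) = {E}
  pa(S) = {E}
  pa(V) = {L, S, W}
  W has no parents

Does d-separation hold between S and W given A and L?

Yes

There are 6 undirected paths between S and W; checking each against the conditioning set {A, L}:
  1. S ← E → N → L → V ← W — E:fork[open]; N:chain[open]; L:chain[blocks]; V:collider[blocks] ⇒ blocked
  2. S ← E → L → V ← W — E:fork[open]; L:chain[blocks]; V:collider[blocks] ⇒ blocked
  3. S → A ← N ← E → L → V ← W — A:collider[open]; N:chain[open]; E:fork[open]; L:chain[blocks]; V:collider[blocks] ⇒ blocked
  4. S → A ← N → L → V ← W — A:collider[open]; N:fork[open]; L:chain[blocks]; V:collider[blocks] ⇒ blocked
  5. S → L → V ← W — L:chain[blocks]; V:collider[blocks] ⇒ blocked
  6. S → V ← W — V:collider[blocks] ⇒ blocked
Every path is blocked, so S and W are d-separated given {A, L}.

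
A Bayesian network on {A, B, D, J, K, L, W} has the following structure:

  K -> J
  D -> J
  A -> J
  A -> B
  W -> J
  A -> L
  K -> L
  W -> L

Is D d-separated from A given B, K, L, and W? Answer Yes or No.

Enumerating the 3 paths from D to A and testing each for blocking by {B, K, L, W}:
Path 1: D → J ← W → L ← A
  J is a collider here and neither J nor any of its descendants is conditioned on, so the collider stays closed — the path is blocked at J.
Path 2: D → J ← K → L ← A
  J is a collider here and neither J nor any of its descendants is conditioned on, so the collider stays closed — the path is blocked at J.
Path 3: D → J ← A
  J is a collider here and neither J nor any of its descendants is conditioned on, so the collider stays closed — the path is blocked at J.
All paths are blocked; D ⊥ A | {B, K, L, W} holds.

Yes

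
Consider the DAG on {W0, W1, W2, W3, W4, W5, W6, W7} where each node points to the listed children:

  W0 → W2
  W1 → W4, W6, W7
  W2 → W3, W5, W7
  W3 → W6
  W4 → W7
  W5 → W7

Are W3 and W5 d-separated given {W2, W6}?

Yes — W3 and W5 are d-separated given {W2, W6}.

Enumerating the 6 paths from W3 to W5 and testing each for blocking by {W2, W6}:
Path 1: W3 ← W2 → W7 ← W5
  W2 is a fork here and W2 is conditioned on, so the path is blocked at W2.
Path 2: W3 ← W2 → W5
  W2 is a fork here and W2 is conditioned on, so the path is blocked at W2.
Path 3: W3 → W6 ← W1 → W7 ← W2 → W5
  W7 is a collider here and neither W7 nor any of its descendants is conditioned on, so the collider stays closed — the path is blocked at W7.
Path 4: W3 → W6 ← W1 → W7 ← W5
  W7 is a collider here and neither W7 nor any of its descendants is conditioned on, so the collider stays closed — the path is blocked at W7.
Path 5: W3 → W6 ← W1 → W4 → W7 ← W2 → W5
  W7 is a collider here and neither W7 nor any of its descendants is conditioned on, so the collider stays closed — the path is blocked at W7.
Path 6: W3 → W6 ← W1 → W4 → W7 ← W5
  W7 is a collider here and neither W7 nor any of its descendants is conditioned on, so the collider stays closed — the path is blocked at W7.
All paths are blocked; W3 ⊥ W5 | {W2, W6} holds.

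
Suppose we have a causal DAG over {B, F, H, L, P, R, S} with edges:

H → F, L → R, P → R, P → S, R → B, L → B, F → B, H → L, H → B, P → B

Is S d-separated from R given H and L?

Enumerating the 5 paths from S to R and testing each for blocking by {H, L}:
  1. S ← P → R — P:fork[open] ⇒ active
  2. S ← P → B ← H → L → R — P:fork[open]; B:collider[blocks]; H:fork[blocks]; L:chain[blocks] ⇒ blocked
  3. S ← P → B ← L → R — P:fork[open]; B:collider[blocks]; L:fork[blocks] ⇒ blocked
  4. S ← P → B ← F ← H → L → R — P:fork[open]; B:collider[blocks]; F:chain[open]; H:fork[blocks]; L:chain[blocks] ⇒ blocked
  5. S ← P → B ← R — P:fork[open]; B:collider[blocks] ⇒ blocked
Because an active path exists, S and R are not d-separated.

No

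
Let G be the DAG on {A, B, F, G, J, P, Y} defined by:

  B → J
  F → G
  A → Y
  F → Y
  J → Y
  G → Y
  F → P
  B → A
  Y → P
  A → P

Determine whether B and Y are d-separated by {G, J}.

Enumerating the 5 paths from B to Y and testing each for blocking by {G, J}:
  1. B → A → Y — A:chain[open] ⇒ active
  2. B → A → P ← Y — A:chain[open]; P:collider[blocks] ⇒ blocked
  3. B → A → P ← F → Y — A:chain[open]; P:collider[blocks]; F:fork[open] ⇒ blocked
  4. B → A → P ← F → G → Y — A:chain[open]; P:collider[blocks]; F:fork[open]; G:chain[blocks] ⇒ blocked
  5. B → J → Y — J:chain[blocks] ⇒ blocked
Because an active path exists, B and Y are not d-separated.

No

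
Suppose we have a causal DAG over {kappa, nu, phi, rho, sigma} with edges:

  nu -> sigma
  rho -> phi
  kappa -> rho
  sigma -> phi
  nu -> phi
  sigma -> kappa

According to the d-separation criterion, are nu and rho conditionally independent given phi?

There are 4 undirected paths between nu and rho; checking each against the conditioning set {phi}:
Path 1: nu → phi ← rho
  phi is a collider and phi is conditioned on, which opens it — no node blocks this path, so it is active.
Path 2: nu → phi ← sigma → kappa → rho
  phi is a collider and phi is conditioned on, which opens it; sigma is a fork and sigma is not conditioned on; kappa is a chain and kappa is not conditioned on — no node blocks this path, so it is active.
Path 3: nu → sigma → phi ← rho
  sigma is a chain and sigma is not conditioned on; phi is a collider and phi is conditioned on, which opens it — no node blocks this path, so it is active.
Path 4: nu → sigma → kappa → rho
  sigma is a chain and sigma is not conditioned on; kappa is a chain and kappa is not conditioned on — no node blocks this path, so it is active.
At least one path is unblocked, so d-separation fails.

No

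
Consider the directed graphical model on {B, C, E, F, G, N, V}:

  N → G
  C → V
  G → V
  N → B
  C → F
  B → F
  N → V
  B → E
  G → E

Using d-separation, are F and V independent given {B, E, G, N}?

5 paths connect F and V; each must be blocked for d-separation to hold:
Path 1: F ← C → V
  C is a fork and C is not conditioned on — no node blocks this path, so it is active.
Path 2: F ← B ← N → G → V
  B is a chain here and B is conditioned on, so the path is blocked at B.
Path 3: F ← B ← N → V
  B is a chain here and B is conditioned on, so the path is blocked at B.
Path 4: F ← B → E ← G ← N → V
  B is a fork here and B is conditioned on, so the path is blocked at B.
Path 5: F ← B → E ← G → V
  B is a fork here and B is conditioned on, so the path is blocked at B.
Because an active path exists, F and V are not d-separated.

No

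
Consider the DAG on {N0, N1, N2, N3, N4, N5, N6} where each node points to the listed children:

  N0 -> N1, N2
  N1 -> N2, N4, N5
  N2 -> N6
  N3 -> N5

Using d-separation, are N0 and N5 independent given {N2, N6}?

No

2 paths connect N0 and N5; each must be blocked for d-separation to hold:
Path 1: N0 → N2 ← N1 → N5
  N2 is a collider and N2 is conditioned on, which opens it; N1 is a fork and N1 is not conditioned on — no node blocks this path, so it is active.
Path 2: N0 → N1 → N5
  N1 is a chain and N1 is not conditioned on — no node blocks this path, so it is active.
At least one path is unblocked, so d-separation fails.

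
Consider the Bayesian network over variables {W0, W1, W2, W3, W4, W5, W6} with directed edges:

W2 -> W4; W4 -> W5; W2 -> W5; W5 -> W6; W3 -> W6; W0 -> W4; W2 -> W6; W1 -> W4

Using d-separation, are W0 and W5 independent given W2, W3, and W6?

No

3 paths connect W0 and W5; each must be blocked for d-separation to hold:
  1. W0 → W4 ← W2 → W5 — W4:collider[open]; W2:fork[blocks] ⇒ blocked
  2. W0 → W4 ← W2 → W6 ← W5 — W4:collider[open]; W2:fork[blocks]; W6:collider[open] ⇒ blocked
  3. W0 → W4 → W5 — W4:chain[open] ⇒ active
At least one path is unblocked, so d-separation fails.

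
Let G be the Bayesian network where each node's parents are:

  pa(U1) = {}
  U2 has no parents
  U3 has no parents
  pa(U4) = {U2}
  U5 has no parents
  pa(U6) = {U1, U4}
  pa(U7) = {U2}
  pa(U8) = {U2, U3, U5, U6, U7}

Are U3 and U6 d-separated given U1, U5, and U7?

Yes — U3 and U6 are d-separated given {U1, U5, U7}.

Enumerating the 3 paths from U3 to U6 and testing each for blocking by {U1, U5, U7}:
Path 1: U3 → U8 ← U6
  U8 is a collider here and neither U8 nor any of its descendants is conditioned on, so the collider stays closed — the path is blocked at U8.
Path 2: U3 → U8 ← U2 → U4 → U6
  U8 is a collider here and neither U8 nor any of its descendants is conditioned on, so the collider stays closed — the path is blocked at U8.
Path 3: U3 → U8 ← U7 ← U2 → U4 → U6
  U8 is a collider here and neither U8 nor any of its descendants is conditioned on, so the collider stays closed — the path is blocked at U8.
Since every path is blocked, d-separation holds.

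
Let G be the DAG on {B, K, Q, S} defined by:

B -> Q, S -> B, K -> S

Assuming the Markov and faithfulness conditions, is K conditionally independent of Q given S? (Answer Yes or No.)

Yes

The only undirected path from K to Q is:
  1. K → S → B → Q — S:chain[blocks]; B:chain[open] ⇒ blocked
Every path is blocked, so K and Q are d-separated given {S}.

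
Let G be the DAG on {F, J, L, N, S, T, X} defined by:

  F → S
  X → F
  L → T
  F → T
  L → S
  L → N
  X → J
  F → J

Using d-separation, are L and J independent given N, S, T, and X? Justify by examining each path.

No — L and J are not d-separated given {N, S, T, X}.

4 paths connect L and J; each must be blocked for d-separation to hold:
  1. L → S ← F → J — S:collider[open]; F:fork[open] ⇒ active
  2. L → S ← F ← X → J — S:collider[open]; F:chain[open]; X:fork[blocks] ⇒ blocked
  3. L → T ← F → J — T:collider[open]; F:fork[open] ⇒ active
  4. L → T ← F ← X → J — T:collider[open]; F:chain[open]; X:fork[blocks] ⇒ blocked
At least one path is unblocked, so d-separation fails.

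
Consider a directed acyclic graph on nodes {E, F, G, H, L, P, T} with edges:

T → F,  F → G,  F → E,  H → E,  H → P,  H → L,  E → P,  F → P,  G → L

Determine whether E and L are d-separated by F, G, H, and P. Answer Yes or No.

Yes

6 paths connect E and L; each must be blocked for d-separation to hold:
Path 1: E → P ← H → L
  H is a fork here and H is conditioned on, so the path is blocked at H.
Path 2: E → P ← F → G → L
  F is a fork here and F is conditioned on, so the path is blocked at F.
Path 3: E ← H → P ← F → G → L
  H is a fork here and H is conditioned on, so the path is blocked at H.
Path 4: E ← H → L
  H is a fork here and H is conditioned on, so the path is blocked at H.
Path 5: E ← F → G → L
  F is a fork here and F is conditioned on, so the path is blocked at F.
Path 6: E ← F → P ← H → L
  F is a fork here and F is conditioned on, so the path is blocked at F.
All paths are blocked; E ⊥ L | {F, G, H, P} holds.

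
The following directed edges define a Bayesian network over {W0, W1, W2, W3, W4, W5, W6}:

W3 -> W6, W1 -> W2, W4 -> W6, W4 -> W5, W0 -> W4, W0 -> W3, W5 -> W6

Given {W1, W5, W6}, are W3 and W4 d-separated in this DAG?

No

Enumerating the 3 paths from W3 to W4 and testing each for blocking by {W1, W5, W6}:
Path 1: W3 → W6 ← W5 ← W4
  W5 is a chain here and W5 is conditioned on, so the path is blocked at W5.
Path 2: W3 → W6 ← W4
  W6 is a collider and W6 is conditioned on, which opens it — no node blocks this path, so it is active.
Path 3: W3 ← W0 → W4
  W0 is a fork and W0 is not conditioned on — no node blocks this path, so it is active.
At least one path is unblocked, so d-separation fails.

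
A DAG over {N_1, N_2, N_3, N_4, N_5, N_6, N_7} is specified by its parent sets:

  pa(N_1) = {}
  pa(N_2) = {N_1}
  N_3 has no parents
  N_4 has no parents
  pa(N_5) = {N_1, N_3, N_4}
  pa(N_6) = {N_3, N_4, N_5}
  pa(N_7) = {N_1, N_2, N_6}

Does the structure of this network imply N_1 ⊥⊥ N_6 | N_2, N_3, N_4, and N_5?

5 paths connect N_1 and N_6; each must be blocked for d-separation to hold:
Path 1: N_1 → N_2 → N_7 ← N_6
  N_2 is a chain here and N_2 is conditioned on, so the path is blocked at N_2.
Path 2: N_1 → N_7 ← N_6
  N_7 is a collider here and neither N_7 nor any of its descendants is conditioned on, so the collider stays closed — the path is blocked at N_7.
Path 3: N_1 → N_5 ← N_3 → N_6
  N_3 is a fork here and N_3 is conditioned on, so the path is blocked at N_3.
Path 4: N_1 → N_5 → N_6
  N_5 is a chain here and N_5 is conditioned on, so the path is blocked at N_5.
Path 5: N_1 → N_5 ← N_4 → N_6
  N_4 is a fork here and N_4 is conditioned on, so the path is blocked at N_4.
Every path is blocked, so N_1 and N_6 are d-separated given {N_2, N_3, N_4, N_5}.

Yes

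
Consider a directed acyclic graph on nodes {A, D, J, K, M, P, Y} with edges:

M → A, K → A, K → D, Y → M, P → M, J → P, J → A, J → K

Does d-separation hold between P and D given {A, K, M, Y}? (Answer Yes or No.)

Yes

We examine all 4 paths between P and D:
Path 1: P → M → A ← J → K → D
  M is a chain here and M is conditioned on, so the path is blocked at M.
Path 2: P → M → A ← K → D
  M is a chain here and M is conditioned on, so the path is blocked at M.
Path 3: P ← J → A ← K → D
  K is a fork here and K is conditioned on, so the path is blocked at K.
Path 4: P ← J → K → D
  K is a chain here and K is conditioned on, so the path is blocked at K.
Since every path is blocked, d-separation holds.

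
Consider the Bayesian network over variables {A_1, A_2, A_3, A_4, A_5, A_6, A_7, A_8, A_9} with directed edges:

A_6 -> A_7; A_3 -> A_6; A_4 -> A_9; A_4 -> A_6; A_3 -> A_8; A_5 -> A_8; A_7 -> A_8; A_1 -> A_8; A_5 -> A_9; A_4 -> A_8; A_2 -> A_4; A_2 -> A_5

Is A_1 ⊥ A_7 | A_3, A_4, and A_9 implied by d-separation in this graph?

There are 5 undirected paths between A_1 and A_7; checking each against the conditioning set {A_3, A_4, A_9}:
Path 1: A_1 → A_8 ← A_4 → A_6 → A_7
  A_8 is a collider here and neither A_8 nor any of its descendants is conditioned on, so the collider stays closed — the path is blocked at A_8.
Path 2: A_1 → A_8 ← A_5 → A_9 ← A_4 → A_6 → A_7
  A_8 is a collider here and neither A_8 nor any of its descendants is conditioned on, so the collider stays closed — the path is blocked at A_8.
Path 3: A_1 → A_8 ← A_5 ← A_2 → A_4 → A_6 → A_7
  A_8 is a collider here and neither A_8 nor any of its descendants is conditioned on, so the collider stays closed — the path is blocked at A_8.
Path 4: A_1 → A_8 ← A_3 → A_6 → A_7
  A_8 is a collider here and neither A_8 nor any of its descendants is conditioned on, so the collider stays closed — the path is blocked at A_8.
Path 5: A_1 → A_8 ← A_7
  A_8 is a collider here and neither A_8 nor any of its descendants is conditioned on, so the collider stays closed — the path is blocked at A_8.
All paths are blocked; A_1 ⊥ A_7 | {A_3, A_4, A_9} holds.

Yes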